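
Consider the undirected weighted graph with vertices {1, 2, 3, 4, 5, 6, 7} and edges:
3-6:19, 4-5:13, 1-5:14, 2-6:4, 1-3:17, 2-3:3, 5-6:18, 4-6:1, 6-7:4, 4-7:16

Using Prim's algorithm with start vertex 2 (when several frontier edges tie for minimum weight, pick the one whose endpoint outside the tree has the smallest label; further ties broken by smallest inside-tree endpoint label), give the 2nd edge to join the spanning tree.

2-6

Prim's algorithm from 2:
Step 1: cheapest edge leaving the tree is 2-3 (3); add 3.
Step 2: cheapest edge leaving the tree is 2-6 (4); add 6.
Step 3: cheapest edge leaving the tree is 4-6 (1); add 4.
Step 4: cheapest edge leaving the tree is 6-7 (4); add 7.
Step 5: cheapest edge leaving the tree is 4-5 (13); add 5.
Step 6: cheapest edge leaving the tree is 1-5 (14); add 1.
The 2nd edge added is 2-6.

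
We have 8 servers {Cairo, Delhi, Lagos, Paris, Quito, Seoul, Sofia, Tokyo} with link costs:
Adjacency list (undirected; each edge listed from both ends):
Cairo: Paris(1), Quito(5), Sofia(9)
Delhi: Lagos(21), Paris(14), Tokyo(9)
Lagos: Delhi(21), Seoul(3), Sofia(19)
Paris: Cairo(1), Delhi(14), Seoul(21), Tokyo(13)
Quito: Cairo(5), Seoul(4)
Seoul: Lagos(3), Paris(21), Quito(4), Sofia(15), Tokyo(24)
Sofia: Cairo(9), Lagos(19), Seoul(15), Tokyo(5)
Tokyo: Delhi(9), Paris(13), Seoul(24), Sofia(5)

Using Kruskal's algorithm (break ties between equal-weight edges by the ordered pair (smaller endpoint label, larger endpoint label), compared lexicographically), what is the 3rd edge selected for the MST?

Kruskal: consider edges lightest-first.
Cairo–Paris (1): add — endpoints in different components.
Lagos–Seoul (3): add — endpoints in different components.
Quito–Seoul (4): add — endpoints in different components.
Cairo–Quito (5): add — endpoints in different components.
Sofia–Tokyo (5): add — endpoints in different components.
Cairo–Sofia (9): add — endpoints in different components.
Delhi–Tokyo (9): add — endpoints in different components.
The 3rd edge added is Quito–Seoul.

Quito-Seoul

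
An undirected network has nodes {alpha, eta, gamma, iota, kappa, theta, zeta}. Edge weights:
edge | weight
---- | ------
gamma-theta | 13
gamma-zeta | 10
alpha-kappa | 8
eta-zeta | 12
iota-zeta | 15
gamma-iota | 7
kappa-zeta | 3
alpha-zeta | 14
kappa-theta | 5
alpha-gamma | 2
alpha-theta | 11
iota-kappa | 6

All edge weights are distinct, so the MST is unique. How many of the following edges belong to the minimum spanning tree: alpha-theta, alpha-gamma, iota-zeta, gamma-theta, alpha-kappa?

Sort edges by weight, then run Kruskal:
alpha-gamma (2): add. Components now {zeta} {kappa} {alpha,gamma} {iota} {eta} {theta}
kappa-zeta (3): add. Components now {kappa,zeta} {alpha,gamma} {iota} {eta} {theta}
kappa-theta (5): add. Components now {kappa,theta,zeta} {alpha,gamma} {iota} {eta}
iota-kappa (6): add. Components now {iota,kappa,theta,zeta} {alpha,gamma} {eta}
gamma-iota (7): add. Components now {alpha,gamma,iota,kappa,theta,zeta} {eta}
alpha-kappa (8): skip — kappa and alpha already connected.
gamma-zeta (10): skip — zeta and gamma already connected.
alpha-theta (11): skip — alpha and theta already connected.
eta-zeta (12): add. Components now {alpha,eta,gamma,iota,kappa,theta,zeta}
MST edge set: {alpha-gamma, kappa-zeta, kappa-theta, iota-kappa, gamma-iota, eta-zeta}.
Of the listed edges, {alpha-gamma} are in the MST → 1.

1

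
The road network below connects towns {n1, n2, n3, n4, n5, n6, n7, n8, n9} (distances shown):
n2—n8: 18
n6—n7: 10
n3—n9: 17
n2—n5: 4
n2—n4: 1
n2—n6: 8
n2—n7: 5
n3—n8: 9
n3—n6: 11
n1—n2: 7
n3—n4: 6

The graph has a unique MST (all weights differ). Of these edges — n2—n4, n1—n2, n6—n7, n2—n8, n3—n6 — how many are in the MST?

Sort edges by weight, then run Kruskal:
n2—n4 (1): add — endpoints in different components.
n2—n5 (4): add — endpoints in different components.
n2—n7 (5): add — endpoints in different components.
n3—n4 (6): add — endpoints in different components.
n1—n2 (7): add — endpoints in different components.
n2—n6 (8): add — endpoints in different components.
n3—n8 (9): add — endpoints in different components.
n6—n7 (10): skip — n7 and n6 already connected.
n3—n6 (11): skip — n6 and n3 already connected.
n3—n9 (17): add — endpoints in different components.
MST edge set: {n2—n4, n2—n5, n2—n7, n3—n4, n1—n2, n2—n6, n3—n8, n3—n9}.
Of the listed edges, {n2—n4, n1—n2} are in the MST → 2.

2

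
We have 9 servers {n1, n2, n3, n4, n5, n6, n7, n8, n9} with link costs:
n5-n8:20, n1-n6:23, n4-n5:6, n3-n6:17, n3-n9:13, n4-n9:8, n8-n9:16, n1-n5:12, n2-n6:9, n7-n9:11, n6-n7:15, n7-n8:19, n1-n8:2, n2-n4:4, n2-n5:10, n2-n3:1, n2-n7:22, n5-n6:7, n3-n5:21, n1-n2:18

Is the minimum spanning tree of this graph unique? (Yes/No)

Yes

Kruskal's algorithm — process edges by increasing weight (ties by edge label):
n2-n3 (1): add — endpoints in different components.
n1-n8 (2): add — endpoints in different components.
n2-n4 (4): add — endpoints in different components.
n4-n5 (6): add — endpoints in different components.
n5-n6 (7): add — endpoints in different components.
n4-n9 (8): add — endpoints in different components.
n2-n6 (9): skip — n6 and n2 already connected.
n2-n5 (10): skip — n5 and n2 already connected.
n7-n9 (11): add — endpoints in different components.
n1-n5 (12): add — endpoints in different components.
Every non-tree edge has weight strictly greater than the heaviest edge on the tree path between its endpoints, so the MST is unique.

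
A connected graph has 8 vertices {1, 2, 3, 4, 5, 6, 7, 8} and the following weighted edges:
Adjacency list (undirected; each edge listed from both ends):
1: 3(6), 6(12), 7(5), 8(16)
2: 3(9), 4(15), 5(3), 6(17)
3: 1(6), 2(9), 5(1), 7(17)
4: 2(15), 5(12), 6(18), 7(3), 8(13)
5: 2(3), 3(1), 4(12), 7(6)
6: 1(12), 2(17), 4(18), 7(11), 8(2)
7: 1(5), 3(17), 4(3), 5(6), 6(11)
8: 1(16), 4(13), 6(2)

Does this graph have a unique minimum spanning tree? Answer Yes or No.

Sort edges by weight, then run Kruskal:
3-5 (1): add — endpoints in different components.
6-8 (2): add — endpoints in different components.
2-5 (3): add — endpoints in different components.
4-7 (3): add — endpoints in different components.
1-7 (5): add — endpoints in different components.
1-3 (6): add — endpoints in different components.
5-7 (6): skip — 5 and 7 already connected.
2-3 (9): skip — 2 and 3 already connected.
6-7 (11): add — endpoints in different components.
Non-tree edge 5-7 has weight 6, equal to the heaviest edge on its tree cycle — swapping gives another MST of the same weight. Not unique.

No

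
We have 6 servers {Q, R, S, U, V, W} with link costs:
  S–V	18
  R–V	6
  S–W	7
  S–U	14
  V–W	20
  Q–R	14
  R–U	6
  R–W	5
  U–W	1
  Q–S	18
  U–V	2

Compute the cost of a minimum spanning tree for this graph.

29

Grow the tree from V using Prim:
Step 1: frontier [U–V 2, R–V 6, S–V 18, V–W 20] → take U–V (2); add U.
Step 2: frontier [U–W 1, R–U 6, S–U 14, R–V 6, S–V 18, V–W 20] → take U–W (1); add W.
Step 3: frontier [R–U 6, S–U 14, R–V 6, S–V 18, R–W 5, S–W 7] → take R–W (5); add R.
Step 4: frontier [Q–R 14, S–U 14, S–V 18, S–W 7] → take S–W (7); add S.
Step 5: frontier [Q–R 14, Q–S 18] → take Q–R (14); add Q.
MST edges: U–V, U–W, R–W, S–W, Q–R; total weight 2+1+5+7+14 = 29.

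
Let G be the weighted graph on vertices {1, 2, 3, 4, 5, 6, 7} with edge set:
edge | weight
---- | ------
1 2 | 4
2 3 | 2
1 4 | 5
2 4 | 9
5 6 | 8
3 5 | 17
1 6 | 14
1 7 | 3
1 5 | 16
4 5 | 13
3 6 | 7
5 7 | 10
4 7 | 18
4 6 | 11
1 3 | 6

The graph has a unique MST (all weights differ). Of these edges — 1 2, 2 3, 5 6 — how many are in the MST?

Sort edges by weight, then run Kruskal:
2 3 (2): add — endpoints in different components.
1 7 (3): add — endpoints in different components.
1 2 (4): add — endpoints in different components.
1 4 (5): add — endpoints in different components.
1 3 (6): skip — 1 and 3 already connected.
3 6 (7): add — endpoints in different components.
5 6 (8): add — endpoints in different components.
MST edge set: {2 3, 1 7, 1 2, 1 4, 3 6, 5 6}.
Of the listed edges, {1 2, 2 3, 5 6} are in the MST → 3.

3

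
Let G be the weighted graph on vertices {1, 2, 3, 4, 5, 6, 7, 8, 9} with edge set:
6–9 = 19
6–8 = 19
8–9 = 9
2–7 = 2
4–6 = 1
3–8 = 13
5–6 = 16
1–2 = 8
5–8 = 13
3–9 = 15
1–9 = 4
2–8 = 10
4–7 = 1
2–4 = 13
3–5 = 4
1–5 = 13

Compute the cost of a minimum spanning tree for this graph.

Prim, starting at 5.
Step 1: cheapest edge leaving the tree is 3–5 (4); add 3.
Step 2: cheapest edge leaving the tree is 1–5 (13); add 1.
Step 3: cheapest edge leaving the tree is 1–9 (4); add 9.
Step 4: cheapest edge leaving the tree is 1–2 (8); add 2.
Step 5: cheapest edge leaving the tree is 2–7 (2); add 7.
Step 6: cheapest edge leaving the tree is 4–7 (1); add 4.
Step 7: cheapest edge leaving the tree is 4–6 (1); add 6.
Step 8: cheapest edge leaving the tree is 8–9 (9); add 8.
MST edges: 3–5, 1–5, 1–9, 1–2, 2–7, 4–7, 4–6, 8–9; total weight 4+13+4+8+2+1+1+9 = 42.

42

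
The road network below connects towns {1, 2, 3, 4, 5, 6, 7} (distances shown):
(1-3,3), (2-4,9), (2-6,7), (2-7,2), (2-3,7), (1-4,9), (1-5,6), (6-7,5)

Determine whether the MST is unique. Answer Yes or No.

Sort edges by weight, then run Kruskal:
2-7 (2): add — endpoints in different components.
1-3 (3): add — endpoints in different components.
6-7 (5): add — endpoints in different components.
1-5 (6): add — endpoints in different components.
2-3 (7): add — endpoints in different components.
2-6 (7): skip — 2 and 6 already connected.
1-4 (9): add — endpoints in different components.
Non-tree edge 2-4 has weight 9, equal to the heaviest edge on its tree cycle — swapping gives another MST of the same weight. Not unique.

No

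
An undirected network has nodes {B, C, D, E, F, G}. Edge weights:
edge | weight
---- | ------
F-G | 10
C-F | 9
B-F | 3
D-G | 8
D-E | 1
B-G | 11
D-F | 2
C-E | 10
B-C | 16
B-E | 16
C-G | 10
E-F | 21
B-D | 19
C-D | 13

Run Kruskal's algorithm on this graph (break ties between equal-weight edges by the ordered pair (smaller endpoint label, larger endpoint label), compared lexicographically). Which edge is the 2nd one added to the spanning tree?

D-F

Sort edges by weight, then run Kruskal:
D-E (1): add — endpoints in different components.
D-F (2): add — endpoints in different components.
B-F (3): add — endpoints in different components.
D-G (8): add — endpoints in different components.
C-F (9): add — endpoints in different components.
The 2nd edge added is D-F.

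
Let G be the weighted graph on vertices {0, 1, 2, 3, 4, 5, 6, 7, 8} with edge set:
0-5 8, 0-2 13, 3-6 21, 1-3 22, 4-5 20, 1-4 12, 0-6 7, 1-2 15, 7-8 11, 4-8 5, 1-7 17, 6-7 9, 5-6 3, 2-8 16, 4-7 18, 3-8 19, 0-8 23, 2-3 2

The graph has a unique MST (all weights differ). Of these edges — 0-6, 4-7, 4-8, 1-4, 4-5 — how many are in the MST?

3

Kruskal's algorithm — process edges by increasing weight (ties by edge label):
2-3 (2): add — endpoints in different components.
5-6 (3): add — endpoints in different components.
4-8 (5): add — endpoints in different components.
0-6 (7): add — endpoints in different components.
0-5 (8): skip — 0 and 5 already connected.
6-7 (9): add — endpoints in different components.
7-8 (11): add — endpoints in different components.
1-4 (12): add — endpoints in different components.
0-2 (13): add — endpoints in different components.
MST edge set: {2-3, 5-6, 4-8, 0-6, 6-7, 7-8, 1-4, 0-2}.
Of the listed edges, {0-6, 4-8, 1-4} are in the MST → 3.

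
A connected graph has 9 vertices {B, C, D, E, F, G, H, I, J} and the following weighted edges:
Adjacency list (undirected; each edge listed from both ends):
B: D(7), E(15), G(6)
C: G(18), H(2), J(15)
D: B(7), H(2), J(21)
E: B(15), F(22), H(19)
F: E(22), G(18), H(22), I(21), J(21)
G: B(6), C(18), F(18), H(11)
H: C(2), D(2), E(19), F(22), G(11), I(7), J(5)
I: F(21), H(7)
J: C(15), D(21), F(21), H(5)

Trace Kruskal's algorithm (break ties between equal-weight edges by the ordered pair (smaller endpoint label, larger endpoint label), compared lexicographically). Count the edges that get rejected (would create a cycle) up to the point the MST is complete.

Sort edges by weight, then run Kruskal:
C–H (2): add — endpoints in different components.
D–H (2): add — endpoints in different components.
H–J (5): add — endpoints in different components.
B–G (6): add — endpoints in different components.
B–D (7): add — endpoints in different components.
H–I (7): add — endpoints in different components.
G–H (11): skip — G and H already connected.
B–E (15): add — endpoints in different components.
C–J (15): skip — C and J already connected.
C–G (18): skip — C and G already connected.
F–G (18): add — endpoints in different components.
Edges rejected before the tree was complete: 3.

3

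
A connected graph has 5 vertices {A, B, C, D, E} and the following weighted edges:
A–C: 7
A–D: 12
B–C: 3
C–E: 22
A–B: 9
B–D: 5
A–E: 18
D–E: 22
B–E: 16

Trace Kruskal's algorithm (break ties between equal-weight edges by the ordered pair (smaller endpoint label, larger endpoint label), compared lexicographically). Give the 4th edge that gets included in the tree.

B-E

Kruskal: consider edges lightest-first.
B–C (3): add — endpoints in different components.
B–D (5): add — endpoints in different components.
A–C (7): add — endpoints in different components.
A–B (9): skip — A and B already connected.
A–D (12): skip — A and D already connected.
B–E (16): add — endpoints in different components.
The 4th edge added is B–E.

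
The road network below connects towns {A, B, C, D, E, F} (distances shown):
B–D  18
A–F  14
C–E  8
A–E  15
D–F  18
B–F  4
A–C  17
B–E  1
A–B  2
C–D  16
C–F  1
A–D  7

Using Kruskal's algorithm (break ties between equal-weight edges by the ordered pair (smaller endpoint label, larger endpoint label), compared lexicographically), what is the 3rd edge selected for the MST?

A-B

Kruskal's algorithm — process edges by increasing weight (ties by edge label):
B–E (1): add. Components now {A} {B,E} {C} {D} {F}
C–F (1): add. Components now {A} {B,E} {C,F} {D}
A–B (2): add. Components now {A,B,E} {C,F} {D}
B–F (4): add. Components now {A,B,C,E,F} {D}
A–D (7): add. Components now {A,B,C,D,E,F}
The 3rd edge added is A–B.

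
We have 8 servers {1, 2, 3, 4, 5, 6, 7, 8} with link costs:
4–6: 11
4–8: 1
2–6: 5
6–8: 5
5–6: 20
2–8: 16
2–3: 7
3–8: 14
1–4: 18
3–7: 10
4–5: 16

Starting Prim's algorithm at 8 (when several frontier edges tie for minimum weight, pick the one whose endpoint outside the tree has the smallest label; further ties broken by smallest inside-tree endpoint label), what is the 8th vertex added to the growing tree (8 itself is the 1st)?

Grow the tree from 8 using Prim:
Step 1: cheapest edge leaving the tree is 4–8 (1); add 4.
Step 2: cheapest edge leaving the tree is 6–8 (5); add 6.
Step 3: cheapest edge leaving the tree is 2–6 (5); add 2.
Step 4: cheapest edge leaving the tree is 2–3 (7); add 3.
Step 5: cheapest edge leaving the tree is 3–7 (10); add 7.
Step 6: cheapest edge leaving the tree is 4–5 (16); add 5.
Step 7: cheapest edge leaving the tree is 1–4 (18); add 1.
Vertex order: 8, 4, 6, 2, 3, 7, 5, 1. The 8th vertex is 1.

1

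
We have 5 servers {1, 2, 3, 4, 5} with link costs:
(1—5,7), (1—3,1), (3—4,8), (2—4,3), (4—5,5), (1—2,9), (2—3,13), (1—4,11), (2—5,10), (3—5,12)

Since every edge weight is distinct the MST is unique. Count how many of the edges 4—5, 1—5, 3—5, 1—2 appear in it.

2

Sort edges by weight, then run Kruskal:
1—3 (1): add. Components now {1,3} {2} {4} {5}
2—4 (3): add. Components now {1,3} {2,4} {5}
4—5 (5): add. Components now {1,3} {2,4,5}
1—5 (7): add. Components now {1,2,3,4,5}
MST edge set: {1—3, 2—4, 4—5, 1—5}.
Of the listed edges, {4—5, 1—5} are in the MST → 2.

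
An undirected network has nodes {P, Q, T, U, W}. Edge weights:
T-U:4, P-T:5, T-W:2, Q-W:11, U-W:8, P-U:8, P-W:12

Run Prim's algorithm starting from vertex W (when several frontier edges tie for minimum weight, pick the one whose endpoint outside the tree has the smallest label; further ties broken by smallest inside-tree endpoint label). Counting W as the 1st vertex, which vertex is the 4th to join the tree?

Prim, starting at W.
Step 1: frontier [T-W 2, U-W 8, Q-W 11, P-W 12] → take T-W (2); add T.
Step 2: frontier [T-U 4, P-T 5, U-W 8, Q-W 11, P-W 12] → take T-U (4); add U.
Step 3: frontier [P-T 5, P-U 8, Q-W 11, P-W 12] → take P-T (5); add P.
Step 4: frontier [Q-W 11] → take Q-W (11); add Q.
Vertex order: W, T, U, P, Q. The 4th vertex is P.

P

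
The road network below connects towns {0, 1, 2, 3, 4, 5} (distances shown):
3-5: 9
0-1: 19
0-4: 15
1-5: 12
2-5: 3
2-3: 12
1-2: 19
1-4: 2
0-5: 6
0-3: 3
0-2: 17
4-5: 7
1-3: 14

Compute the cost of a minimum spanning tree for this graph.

Sort edges by weight, then run Kruskal:
1-4 (2): add. Components now {0} {1,4} {2} {3} {5}
0-3 (3): add. Components now {0,3} {1,4} {2} {5}
2-5 (3): add. Components now {0,3} {1,4} {2,5}
0-5 (6): add. Components now {0,2,3,5} {1,4}
4-5 (7): add. Components now {0,1,2,3,4,5}
MST edges: 1-4, 0-3, 2-5, 0-5, 4-5; total weight 2+3+3+6+7 = 21.

21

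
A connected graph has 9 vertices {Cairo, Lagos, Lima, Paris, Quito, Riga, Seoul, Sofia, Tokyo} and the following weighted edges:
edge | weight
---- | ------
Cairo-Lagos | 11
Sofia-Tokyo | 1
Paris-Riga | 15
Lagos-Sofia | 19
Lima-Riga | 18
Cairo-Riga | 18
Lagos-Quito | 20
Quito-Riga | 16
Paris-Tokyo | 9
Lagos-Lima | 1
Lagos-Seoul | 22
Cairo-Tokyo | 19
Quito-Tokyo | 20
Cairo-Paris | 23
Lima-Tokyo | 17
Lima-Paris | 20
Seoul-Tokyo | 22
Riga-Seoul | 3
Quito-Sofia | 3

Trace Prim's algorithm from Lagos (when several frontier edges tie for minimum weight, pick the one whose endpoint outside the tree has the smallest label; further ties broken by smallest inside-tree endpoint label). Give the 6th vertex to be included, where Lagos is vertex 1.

Quito

Prim, starting at Lagos.
Step 1: cheapest edge leaving the tree is Lagos-Lima (1); add Lima.
Step 2: cheapest edge leaving the tree is Cairo-Lagos (11); add Cairo.
Step 3: cheapest edge leaving the tree is Lima-Tokyo (17); add Tokyo.
Step 4: cheapest edge leaving the tree is Sofia-Tokyo (1); add Sofia.
Step 5: cheapest edge leaving the tree is Quito-Sofia (3); add Quito.
Step 6: cheapest edge leaving the tree is Paris-Tokyo (9); add Paris.
Step 7: cheapest edge leaving the tree is Paris-Riga (15); add Riga.
Step 8: cheapest edge leaving the tree is Riga-Seoul (3); add Seoul.
Vertex order: Lagos, Lima, Cairo, Tokyo, Sofia, Quito, Paris, Riga, Seoul. The 6th vertex is Quito.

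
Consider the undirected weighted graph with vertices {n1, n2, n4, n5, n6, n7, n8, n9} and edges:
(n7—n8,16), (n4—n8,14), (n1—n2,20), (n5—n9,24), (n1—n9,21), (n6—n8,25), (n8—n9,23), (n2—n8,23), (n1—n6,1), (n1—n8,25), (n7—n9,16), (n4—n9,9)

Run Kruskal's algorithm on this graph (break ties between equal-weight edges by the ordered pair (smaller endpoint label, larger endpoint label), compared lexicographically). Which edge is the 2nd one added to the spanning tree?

Sort edges by weight, then run Kruskal:
n1—n6 (1): add — endpoints in different components.
n4—n9 (9): add — endpoints in different components.
n4—n8 (14): add — endpoints in different components.
n7—n8 (16): add — endpoints in different components.
n7—n9 (16): skip — n9 and n7 already connected.
n1—n2 (20): add — endpoints in different components.
n1—n9 (21): add — endpoints in different components.
n2—n8 (23): skip — n2 and n8 already connected.
n8—n9 (23): skip — n8 and n9 already connected.
n5—n9 (24): add — endpoints in different components.
The 2nd edge added is n4—n9.

n4-n9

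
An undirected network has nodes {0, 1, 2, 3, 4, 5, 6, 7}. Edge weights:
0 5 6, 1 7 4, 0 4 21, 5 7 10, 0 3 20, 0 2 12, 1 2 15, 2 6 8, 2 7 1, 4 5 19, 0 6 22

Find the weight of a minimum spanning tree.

Sort edges by weight, then run Kruskal:
2 7 (1): add — endpoints in different components.
1 7 (4): add — endpoints in different components.
0 5 (6): add — endpoints in different components.
2 6 (8): add — endpoints in different components.
5 7 (10): add — endpoints in different components.
0 2 (12): skip — 0 and 2 already connected.
1 2 (15): skip — 1 and 2 already connected.
4 5 (19): add — endpoints in different components.
0 3 (20): add — endpoints in different components.
MST edges: 2 7, 1 7, 0 5, 2 6, 5 7, 4 5, 0 3; total weight 1+4+6+8+10+19+20 = 68.

68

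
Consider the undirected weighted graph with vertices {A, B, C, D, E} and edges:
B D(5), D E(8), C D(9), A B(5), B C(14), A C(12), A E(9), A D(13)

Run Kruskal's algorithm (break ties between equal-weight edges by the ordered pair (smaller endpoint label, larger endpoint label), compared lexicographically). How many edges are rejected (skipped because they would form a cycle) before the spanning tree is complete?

Kruskal: consider edges lightest-first.
A B (5): add — endpoints in different components.
B D (5): add — endpoints in different components.
D E (8): add — endpoints in different components.
A E (9): skip — A and E already connected.
C D (9): add — endpoints in different components.
Edges rejected before the tree was complete: 1.

1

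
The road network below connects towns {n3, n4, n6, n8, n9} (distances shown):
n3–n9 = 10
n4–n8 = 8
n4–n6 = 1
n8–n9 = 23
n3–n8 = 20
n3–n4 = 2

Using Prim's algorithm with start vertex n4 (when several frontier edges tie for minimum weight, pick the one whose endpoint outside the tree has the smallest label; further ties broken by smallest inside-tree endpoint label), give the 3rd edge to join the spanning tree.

n4-n8

Grow the tree from n4 using Prim:
Step 1: frontier [n4–n6 1, n3–n4 2, n4–n8 8] → take n4–n6 (1); add n6.
Step 2: frontier [n3–n4 2, n4–n8 8] → take n3–n4 (2); add n3.
Step 3: frontier [n3–n9 10, n3–n8 20, n4–n8 8] → take n4–n8 (8); add n8.
Step 4: frontier [n3–n9 10, n8–n9 23] → take n3–n9 (10); add n9.
The 3rd edge added is n4–n8.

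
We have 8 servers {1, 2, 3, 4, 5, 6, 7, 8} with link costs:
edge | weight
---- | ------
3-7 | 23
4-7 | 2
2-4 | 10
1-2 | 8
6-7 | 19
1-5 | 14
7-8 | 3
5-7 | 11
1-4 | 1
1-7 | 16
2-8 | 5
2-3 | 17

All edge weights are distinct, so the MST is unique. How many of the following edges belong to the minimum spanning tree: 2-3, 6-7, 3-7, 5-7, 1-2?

3

Kruskal: consider edges lightest-first.
1-4 (1): add — endpoints in different components.
4-7 (2): add — endpoints in different components.
7-8 (3): add — endpoints in different components.
2-8 (5): add — endpoints in different components.
1-2 (8): skip — 1 and 2 already connected.
2-4 (10): skip — 2 and 4 already connected.
5-7 (11): add — endpoints in different components.
1-5 (14): skip — 1 and 5 already connected.
1-7 (16): skip — 1 and 7 already connected.
2-3 (17): add — endpoints in different components.
6-7 (19): add — endpoints in different components.
MST edge set: {1-4, 4-7, 7-8, 2-8, 5-7, 2-3, 6-7}.
Of the listed edges, {2-3, 6-7, 5-7} are in the MST → 3.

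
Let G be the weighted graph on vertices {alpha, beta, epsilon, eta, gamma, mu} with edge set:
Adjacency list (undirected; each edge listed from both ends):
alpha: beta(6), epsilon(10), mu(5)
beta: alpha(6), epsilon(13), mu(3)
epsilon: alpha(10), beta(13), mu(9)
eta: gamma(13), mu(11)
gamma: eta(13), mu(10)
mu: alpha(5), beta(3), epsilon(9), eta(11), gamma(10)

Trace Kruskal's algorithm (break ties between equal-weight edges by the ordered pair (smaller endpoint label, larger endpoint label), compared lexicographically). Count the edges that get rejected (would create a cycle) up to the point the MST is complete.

2

Kruskal's algorithm — process edges by increasing weight (ties by edge label):
beta–mu (3): add. Components now {beta,mu} {epsilon} {gamma} {alpha} {eta}
alpha–mu (5): add. Components now {alpha,beta,mu} {epsilon} {gamma} {eta}
alpha–beta (6): skip — beta and alpha already connected.
epsilon–mu (9): add. Components now {alpha,beta,epsilon,mu} {gamma} {eta}
alpha–epsilon (10): skip — epsilon and alpha already connected.
gamma–mu (10): add. Components now {alpha,beta,epsilon,gamma,mu} {eta}
eta–mu (11): add. Components now {alpha,beta,epsilon,eta,gamma,mu}
Edges rejected before the tree was complete: 2.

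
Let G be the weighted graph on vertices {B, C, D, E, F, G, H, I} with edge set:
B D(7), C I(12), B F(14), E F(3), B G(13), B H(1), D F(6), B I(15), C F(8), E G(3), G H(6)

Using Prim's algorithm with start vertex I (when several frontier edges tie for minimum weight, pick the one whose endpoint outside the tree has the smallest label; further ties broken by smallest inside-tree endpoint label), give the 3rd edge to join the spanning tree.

Prim, starting at I.
Step 1: frontier [C I 12, B I 15] → take C I (12); add C.
Step 2: frontier [C F 8, B I 15] → take C F (8); add F.
Step 3: frontier [E F 3, D F 6, B F 14, B I 15] → take E F (3); add E.
Step 4: frontier [E G 3, D F 6, B F 14, B I 15] → take E G (3); add G.
Step 5: frontier [D F 6, B F 14, G H 6, B G 13, B I 15] → take D F (6); add D.
Step 6: frontier [B D 7, B F 14, G H 6, B G 13, B I 15] → take G H (6); add H.
Step 7: frontier [B D 7, B F 14, B G 13, B H 1, B I 15] → take B H (1); add B.
The 3rd edge added is E F.

E-F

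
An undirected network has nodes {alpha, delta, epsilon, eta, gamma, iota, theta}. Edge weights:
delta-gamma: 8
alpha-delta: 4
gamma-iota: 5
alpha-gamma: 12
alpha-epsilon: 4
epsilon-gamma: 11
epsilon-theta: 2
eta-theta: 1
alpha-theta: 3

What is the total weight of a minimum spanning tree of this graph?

23

Kruskal's algorithm — process edges by increasing weight (ties by edge label):
eta-theta (1): add — endpoints in different components.
epsilon-theta (2): add — endpoints in different components.
alpha-theta (3): add — endpoints in different components.
alpha-delta (4): add — endpoints in different components.
alpha-epsilon (4): skip — epsilon and alpha already connected.
gamma-iota (5): add — endpoints in different components.
delta-gamma (8): add — endpoints in different components.
MST edges: eta-theta, epsilon-theta, alpha-theta, alpha-delta, gamma-iota, delta-gamma; total weight 1+2+3+4+5+8 = 23.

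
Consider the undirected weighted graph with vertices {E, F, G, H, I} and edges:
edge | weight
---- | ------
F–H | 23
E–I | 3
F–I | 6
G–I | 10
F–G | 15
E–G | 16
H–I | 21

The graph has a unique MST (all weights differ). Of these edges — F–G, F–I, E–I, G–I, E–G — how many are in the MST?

3

Kruskal: consider edges lightest-first.
E–I (3): add. Components now {E,I} {F} {G} {H}
F–I (6): add. Components now {E,F,I} {G} {H}
G–I (10): add. Components now {E,F,G,I} {H}
F–G (15): skip — F and G already connected.
E–G (16): skip — E and G already connected.
H–I (21): add. Components now {E,F,G,H,I}
MST edge set: {E–I, F–I, G–I, H–I}.
Of the listed edges, {F–I, E–I, G–I} are in the MST → 3.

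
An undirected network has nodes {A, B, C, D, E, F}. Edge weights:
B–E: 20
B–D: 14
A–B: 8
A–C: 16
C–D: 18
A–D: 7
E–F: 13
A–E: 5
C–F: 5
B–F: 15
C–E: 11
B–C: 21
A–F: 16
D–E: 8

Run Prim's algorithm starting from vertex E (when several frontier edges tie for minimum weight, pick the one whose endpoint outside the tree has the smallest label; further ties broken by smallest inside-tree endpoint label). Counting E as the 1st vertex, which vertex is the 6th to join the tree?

F

Grow the tree from E using Prim:
Step 1: frontier [A–E 5, D–E 8, C–E 11, E–F 13, B–E 20] → take A–E (5); add A.
Step 2: frontier [A–D 7, A–B 8, A–C 16, A–F 16, D–E 8, C–E 11, E–F 13, B–E 20] → take A–D (7); add D.
Step 3: frontier [A–B 8, A–C 16, A–F 16, B–D 14, C–D 18, C–E 11, E–F 13, B–E 20] → take A–B (8); add B.
Step 4: frontier [A–C 16, A–F 16, B–F 15, B–C 21, C–D 18, C–E 11, E–F 13] → take C–E (11); add C.
Step 5: frontier [A–F 16, B–F 15, C–F 5, E–F 13] → take C–F (5); add F.
Vertex order: E, A, D, B, C, F. The 6th vertex is F.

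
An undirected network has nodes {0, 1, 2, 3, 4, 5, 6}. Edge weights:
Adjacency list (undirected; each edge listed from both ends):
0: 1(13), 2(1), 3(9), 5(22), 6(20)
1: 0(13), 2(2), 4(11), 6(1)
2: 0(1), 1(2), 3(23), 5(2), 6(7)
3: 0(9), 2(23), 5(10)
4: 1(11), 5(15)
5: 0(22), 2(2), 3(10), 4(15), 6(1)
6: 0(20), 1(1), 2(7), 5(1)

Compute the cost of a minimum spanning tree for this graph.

Grow the tree from 6 using Prim:
Step 1: frontier [1 6 1, 5 6 1, 2 6 7, 0 6 20] → take 1 6 (1); add 1.
Step 2: frontier [1 2 2, 1 4 11, 0 1 13, 5 6 1, 2 6 7, 0 6 20] → take 5 6 (1); add 5.
Step 3: frontier [1 2 2, 1 4 11, 0 1 13, 2 5 2, 3 5 10, 4 5 15, 0 5 22, 2 6 7, 0 6 20] → take 1 2 (2); add 2.
Step 4: frontier [1 4 11, 0 1 13, 0 2 1, 2 3 23, 3 5 10, 4 5 15, 0 5 22, 0 6 20] → take 0 2 (1); add 0.
Step 5: frontier [0 3 9, 1 4 11, 2 3 23, 3 5 10, 4 5 15] → take 0 3 (9); add 3.
Step 6: frontier [1 4 11, 4 5 15] → take 1 4 (11); add 4.
MST edges: 1 6, 5 6, 1 2, 0 2, 0 3, 1 4; total weight 1+1+2+1+9+11 = 25.

25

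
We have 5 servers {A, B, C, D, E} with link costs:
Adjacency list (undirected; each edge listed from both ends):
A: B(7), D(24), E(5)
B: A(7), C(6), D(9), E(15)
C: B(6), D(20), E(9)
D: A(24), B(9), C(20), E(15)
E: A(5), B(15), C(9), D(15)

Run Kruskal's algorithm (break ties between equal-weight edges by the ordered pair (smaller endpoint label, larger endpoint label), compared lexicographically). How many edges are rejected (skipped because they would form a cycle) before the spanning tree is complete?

0

Sort edges by weight, then run Kruskal:
A–E (5): add. Components now {A,E} {B} {C} {D}
B–C (6): add. Components now {A,E} {B,C} {D}
A–B (7): add. Components now {A,B,C,E} {D}
B–D (9): add. Components now {A,B,C,D,E}
Edges rejected before the tree was complete: 0.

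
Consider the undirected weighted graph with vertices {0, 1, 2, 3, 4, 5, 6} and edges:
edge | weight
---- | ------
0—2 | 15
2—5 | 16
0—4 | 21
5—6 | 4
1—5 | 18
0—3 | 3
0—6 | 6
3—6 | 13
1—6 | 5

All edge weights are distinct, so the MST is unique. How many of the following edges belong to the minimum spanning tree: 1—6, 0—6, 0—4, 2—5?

3

Kruskal's algorithm — process edges by increasing weight (ties by edge label):
0—3 (3): add. Components now {0,3} {1} {2} {4} {5} {6}
5—6 (4): add. Components now {0,3} {1} {2} {4} {5,6}
1—6 (5): add. Components now {0,3} {1,5,6} {2} {4}
0—6 (6): add. Components now {0,1,3,5,6} {2} {4}
3—6 (13): skip — 3 and 6 already connected.
0—2 (15): add. Components now {0,1,2,3,5,6} {4}
2—5 (16): skip — 2 and 5 already connected.
1—5 (18): skip — 1 and 5 already connected.
0—4 (21): add. Components now {0,1,2,3,4,5,6}
MST edge set: {0—3, 5—6, 1—6, 0—6, 0—2, 0—4}.
Of the listed edges, {1—6, 0—6, 0—4} are in the MST → 3.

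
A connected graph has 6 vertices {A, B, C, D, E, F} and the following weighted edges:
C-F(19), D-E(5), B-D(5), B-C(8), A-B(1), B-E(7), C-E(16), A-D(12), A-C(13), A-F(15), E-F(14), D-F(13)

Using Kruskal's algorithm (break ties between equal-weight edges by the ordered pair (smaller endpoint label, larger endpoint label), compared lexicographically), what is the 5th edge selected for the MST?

D-F

Sort edges by weight, then run Kruskal:
A-B (1): add — endpoints in different components.
B-D (5): add — endpoints in different components.
D-E (5): add — endpoints in different components.
B-E (7): skip — B and E already connected.
B-C (8): add — endpoints in different components.
A-D (12): skip — A and D already connected.
A-C (13): skip — A and C already connected.
D-F (13): add — endpoints in different components.
The 5th edge added is D-F.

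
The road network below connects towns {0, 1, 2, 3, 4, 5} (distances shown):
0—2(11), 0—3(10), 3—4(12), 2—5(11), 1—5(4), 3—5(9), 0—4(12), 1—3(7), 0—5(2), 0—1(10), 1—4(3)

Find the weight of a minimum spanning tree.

27

Prim's algorithm from 0:
Step 1: frontier [0—5 2, 0—1 10, 0—3 10, 0—2 11, 0—4 12] → take 0—5 (2); add 5.
Step 2: frontier [0—1 10, 0—3 10, 0—2 11, 0—4 12, 1—5 4, 3—5 9, 2—5 11] → take 1—5 (4); add 1.
Step 3: frontier [0—3 10, 0—2 11, 0—4 12, 1—4 3, 1—3 7, 3—5 9, 2—5 11] → take 1—4 (3); add 4.
Step 4: frontier [0—3 10, 0—2 11, 1—3 7, 3—4 12, 3—5 9, 2—5 11] → take 1—3 (7); add 3.
Step 5: frontier [0—2 11, 2—5 11] → take 0—2 (11); add 2.
MST edges: 0—5, 1—5, 1—4, 1—3, 0—2; total weight 2+4+3+7+11 = 27.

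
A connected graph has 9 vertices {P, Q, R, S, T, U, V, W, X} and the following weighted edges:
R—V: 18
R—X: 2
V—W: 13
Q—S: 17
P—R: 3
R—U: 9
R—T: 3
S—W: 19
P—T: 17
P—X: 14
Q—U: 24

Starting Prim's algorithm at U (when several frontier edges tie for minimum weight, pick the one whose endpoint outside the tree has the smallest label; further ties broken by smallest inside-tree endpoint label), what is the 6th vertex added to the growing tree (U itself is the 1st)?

Prim's algorithm from U:
Step 1: frontier [R—U 9, Q—U 24] → take R—U (9); add R.
Step 2: frontier [R—X 2, P—R 3, R—T 3, R—V 18, Q—U 24] → take R—X (2); add X.
Step 3: frontier [P—R 3, R—T 3, R—V 18, Q—U 24, P—X 14] → take P—R (3); add P.
Step 4: frontier [P—T 17, R—T 3, R—V 18, Q—U 24] → take R—T (3); add T.
Step 5: frontier [R—V 18, Q—U 24] → take R—V (18); add V.
Step 6: frontier [Q—U 24, V—W 13] → take V—W (13); add W.
Step 7: frontier [Q—U 24, S—W 19] → take S—W (19); add S.
Step 8: frontier [Q—S 17, Q—U 24] → take Q—S (17); add Q.
Vertex order: U, R, X, P, T, V, W, S, Q. The 6th vertex is V.

V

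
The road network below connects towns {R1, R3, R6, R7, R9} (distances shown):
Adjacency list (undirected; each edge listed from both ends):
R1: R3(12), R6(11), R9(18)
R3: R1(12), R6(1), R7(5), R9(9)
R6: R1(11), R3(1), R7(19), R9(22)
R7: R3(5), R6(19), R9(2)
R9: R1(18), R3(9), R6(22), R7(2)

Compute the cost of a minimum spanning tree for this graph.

Kruskal: consider edges lightest-first.
R3–R6 (1): add — endpoints in different components.
R7–R9 (2): add — endpoints in different components.
R3–R7 (5): add — endpoints in different components.
R3–R9 (9): skip — R3 and R9 already connected.
R1–R6 (11): add — endpoints in different components.
MST edges: R3–R6, R7–R9, R3–R7, R1–R6; total weight 1+2+5+11 = 19.

19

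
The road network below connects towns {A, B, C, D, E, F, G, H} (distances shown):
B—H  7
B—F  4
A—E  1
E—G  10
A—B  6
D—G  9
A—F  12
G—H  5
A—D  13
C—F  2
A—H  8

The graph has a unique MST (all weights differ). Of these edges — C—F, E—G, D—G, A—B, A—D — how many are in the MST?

3

Sort edges by weight, then run Kruskal:
A—E (1): add — endpoints in different components.
C—F (2): add — endpoints in different components.
B—F (4): add — endpoints in different components.
G—H (5): add — endpoints in different components.
A—B (6): add — endpoints in different components.
B—H (7): add — endpoints in different components.
A—H (8): skip — A and H already connected.
D—G (9): add — endpoints in different components.
MST edge set: {A—E, C—F, B—F, G—H, A—B, B—H, D—G}.
Of the listed edges, {C—F, D—G, A—B} are in the MST → 3.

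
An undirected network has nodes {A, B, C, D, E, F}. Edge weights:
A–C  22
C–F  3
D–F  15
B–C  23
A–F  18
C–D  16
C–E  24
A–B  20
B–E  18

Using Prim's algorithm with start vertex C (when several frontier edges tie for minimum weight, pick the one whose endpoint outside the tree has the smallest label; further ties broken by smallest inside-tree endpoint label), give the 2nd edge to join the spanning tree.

Prim's algorithm from C:
Step 1: frontier [C–F 3, C–D 16, A–C 22, B–C 23, C–E 24] → take C–F (3); add F.
Step 2: frontier [C–D 16, A–C 22, B–C 23, C–E 24, D–F 15, A–F 18] → take D–F (15); add D.
Step 3: frontier [A–C 22, B–C 23, C–E 24, A–F 18] → take A–F (18); add A.
Step 4: frontier [A–B 20, B–C 23, C–E 24] → take A–B (20); add B.
Step 5: frontier [B–E 18, C–E 24] → take B–E (18); add E.
The 2nd edge added is D–F.

D-F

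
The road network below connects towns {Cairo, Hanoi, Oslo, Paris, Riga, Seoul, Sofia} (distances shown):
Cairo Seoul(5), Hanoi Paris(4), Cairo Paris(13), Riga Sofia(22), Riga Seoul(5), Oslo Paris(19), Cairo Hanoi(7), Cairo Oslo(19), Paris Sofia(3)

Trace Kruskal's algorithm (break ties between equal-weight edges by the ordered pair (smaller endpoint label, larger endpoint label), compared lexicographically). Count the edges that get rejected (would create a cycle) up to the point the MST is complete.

1

Kruskal's algorithm — process edges by increasing weight (ties by edge label):
Paris Sofia (3): add. Components now {Seoul} {Oslo} {Cairo} {Riga} {Paris,Sofia} {Hanoi}
Hanoi Paris (4): add. Components now {Seoul} {Oslo} {Cairo} {Riga} {Hanoi,Paris,Sofia}
Cairo Seoul (5): add. Components now {Cairo,Seoul} {Oslo} {Riga} {Hanoi,Paris,Sofia}
Riga Seoul (5): add. Components now {Cairo,Riga,Seoul} {Oslo} {Hanoi,Paris,Sofia}
Cairo Hanoi (7): add. Components now {Cairo,Hanoi,Paris,Riga,Seoul,Sofia} {Oslo}
Cairo Paris (13): skip — Cairo and Paris already connected.
Cairo Oslo (19): add. Components now {Cairo,Hanoi,Oslo,Paris,Riga,Seoul,Sofia}
Edges rejected before the tree was complete: 1.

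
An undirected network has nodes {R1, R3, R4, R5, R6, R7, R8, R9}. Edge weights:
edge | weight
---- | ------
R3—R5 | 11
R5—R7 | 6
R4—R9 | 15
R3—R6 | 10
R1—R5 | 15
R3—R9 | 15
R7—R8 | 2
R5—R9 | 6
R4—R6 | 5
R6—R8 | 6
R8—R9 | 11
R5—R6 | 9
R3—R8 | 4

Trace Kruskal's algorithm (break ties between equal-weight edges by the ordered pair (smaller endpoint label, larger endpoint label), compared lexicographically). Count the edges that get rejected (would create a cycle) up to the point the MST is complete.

4

Kruskal: consider edges lightest-first.
R7—R8 (2): add — endpoints in different components.
R3—R8 (4): add — endpoints in different components.
R4—R6 (5): add — endpoints in different components.
R5—R7 (6): add — endpoints in different components.
R5—R9 (6): add — endpoints in different components.
R6—R8 (6): add — endpoints in different components.
R5—R6 (9): skip — R6 and R5 already connected.
R3—R6 (10): skip — R6 and R3 already connected.
R3—R5 (11): skip — R5 and R3 already connected.
R8—R9 (11): skip — R9 and R8 already connected.
R1—R5 (15): add — endpoints in different components.
Edges rejected before the tree was complete: 4.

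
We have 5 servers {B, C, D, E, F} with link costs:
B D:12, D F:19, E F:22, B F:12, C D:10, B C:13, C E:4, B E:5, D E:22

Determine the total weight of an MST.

31

Prim's algorithm from B:
Step 1: cheapest edge leaving the tree is B E (5); add E.
Step 2: cheapest edge leaving the tree is C E (4); add C.
Step 3: cheapest edge leaving the tree is C D (10); add D.
Step 4: cheapest edge leaving the tree is B F (12); add F.
MST edges: B E, C E, C D, B F; total weight 5+4+10+12 = 31.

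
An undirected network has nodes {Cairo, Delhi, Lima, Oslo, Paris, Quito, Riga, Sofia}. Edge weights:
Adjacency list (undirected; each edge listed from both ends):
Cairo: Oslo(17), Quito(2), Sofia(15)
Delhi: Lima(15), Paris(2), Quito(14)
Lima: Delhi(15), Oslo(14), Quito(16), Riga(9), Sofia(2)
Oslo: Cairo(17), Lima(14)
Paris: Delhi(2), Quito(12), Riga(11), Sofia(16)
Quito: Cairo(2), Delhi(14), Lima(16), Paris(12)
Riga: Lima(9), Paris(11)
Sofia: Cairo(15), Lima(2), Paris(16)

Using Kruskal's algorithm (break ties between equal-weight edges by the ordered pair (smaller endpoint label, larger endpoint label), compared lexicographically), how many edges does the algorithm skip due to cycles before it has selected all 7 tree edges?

Kruskal's algorithm — process edges by increasing weight (ties by edge label):
Cairo—Quito (2): add — endpoints in different components.
Delhi—Paris (2): add — endpoints in different components.
Lima—Sofia (2): add — endpoints in different components.
Lima—Riga (9): add — endpoints in different components.
Paris—Riga (11): add — endpoints in different components.
Paris—Quito (12): add — endpoints in different components.
Delhi—Quito (14): skip — Quito and Delhi already connected.
Lima—Oslo (14): add — endpoints in different components.
Edges rejected before the tree was complete: 1.

1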